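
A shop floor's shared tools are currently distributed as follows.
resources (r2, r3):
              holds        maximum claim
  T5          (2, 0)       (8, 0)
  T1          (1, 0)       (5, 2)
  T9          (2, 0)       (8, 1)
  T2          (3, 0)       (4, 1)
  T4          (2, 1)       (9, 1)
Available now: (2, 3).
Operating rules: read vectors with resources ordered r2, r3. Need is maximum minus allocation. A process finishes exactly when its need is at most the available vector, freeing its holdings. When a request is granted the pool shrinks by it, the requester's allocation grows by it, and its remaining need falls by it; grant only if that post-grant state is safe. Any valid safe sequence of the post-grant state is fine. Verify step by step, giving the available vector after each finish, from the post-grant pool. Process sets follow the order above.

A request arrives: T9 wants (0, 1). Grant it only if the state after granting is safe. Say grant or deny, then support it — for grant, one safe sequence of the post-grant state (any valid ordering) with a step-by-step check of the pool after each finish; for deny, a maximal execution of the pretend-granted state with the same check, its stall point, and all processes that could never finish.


GRANT: granting preserves safety; a valid post-grant sequence is T2, T1, T9, T4, T5.
Key observation: granting shrinks the pool to (2, 2), yet T2 still fits and the chain goes through.
Check on the post-grant state, step by step:
  pool = (2, 2)
  T2: need (1, 1) fits (2, 2); releases (3, 0), pool now (5, 2)
  T1: need (4, 2) fits (5, 2); releases (1, 0), pool now (6, 2)
  T9: need (6, 0) fits (6, 2); releases (2, 1), pool now (8, 3)
  T4: need (7, 0) fits (8, 3); releases (2, 1), pool now (10, 4)
  T5: need (6, 0) fits (10, 4); releases (2, 0), pool now (12, 4)


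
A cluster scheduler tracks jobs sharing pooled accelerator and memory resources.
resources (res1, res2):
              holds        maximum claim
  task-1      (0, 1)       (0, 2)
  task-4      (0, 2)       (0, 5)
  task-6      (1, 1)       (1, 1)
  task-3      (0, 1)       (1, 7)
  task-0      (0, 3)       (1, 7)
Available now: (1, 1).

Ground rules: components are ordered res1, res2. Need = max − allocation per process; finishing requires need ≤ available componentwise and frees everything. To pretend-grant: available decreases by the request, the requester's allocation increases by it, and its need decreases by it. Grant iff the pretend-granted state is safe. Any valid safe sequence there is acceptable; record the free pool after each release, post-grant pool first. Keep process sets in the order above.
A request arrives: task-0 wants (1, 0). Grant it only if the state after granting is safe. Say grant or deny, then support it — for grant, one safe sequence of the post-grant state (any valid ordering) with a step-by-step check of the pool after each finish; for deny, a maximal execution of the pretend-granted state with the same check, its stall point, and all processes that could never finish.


GRANT: granting preserves safety; a valid post-grant sequence is task-1, task-6, task-4, task-0, task-3.
Key observation: even at the reduced pool (0, 1), task-1 fits immediately, so safety survives the grant.
Check on the post-grant state, step by step:
  pool = (0, 1)
  task-1: need (0, 1) fits (0, 1); releases (0, 1), pool now (0, 2)
  task-6: need (0, 0) fits (0, 2); releases (1, 1), pool now (1, 3)
  task-4: need (0, 3) fits (1, 3); releases (0, 2), pool now (1, 5)
  task-0: need (0, 4) fits (1, 5); releases (1, 3), pool now (2, 8)
  task-3: need (1, 6) fits (2, 8); releases (0, 1), pool now (2, 9)


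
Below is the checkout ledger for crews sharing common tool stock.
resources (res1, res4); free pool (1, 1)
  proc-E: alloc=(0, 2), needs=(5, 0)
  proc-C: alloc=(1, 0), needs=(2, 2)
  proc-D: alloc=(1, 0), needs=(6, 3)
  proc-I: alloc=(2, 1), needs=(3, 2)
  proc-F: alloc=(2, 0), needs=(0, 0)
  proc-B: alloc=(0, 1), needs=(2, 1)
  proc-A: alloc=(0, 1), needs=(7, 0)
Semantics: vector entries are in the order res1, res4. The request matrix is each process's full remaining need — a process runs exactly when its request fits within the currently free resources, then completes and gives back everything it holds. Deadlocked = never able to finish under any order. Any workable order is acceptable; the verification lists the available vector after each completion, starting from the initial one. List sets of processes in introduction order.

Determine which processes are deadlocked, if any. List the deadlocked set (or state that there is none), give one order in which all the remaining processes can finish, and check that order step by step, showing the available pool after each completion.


The deadlocked set is empty.
Key observation: proc-F leads a chain of completions in which each release enables another process.
The rest can finish in the order proc-F, proc-B, proc-I, proc-E, proc-C, proc-D, proc-A. Walking it through:
  pool = (1, 1)
  run proc-F (needs (0, 0), free (1, 1)); after release of (2, 0) the pool is (3, 1)
  run proc-B (needs (2, 1), free (3, 1)); after release of (0, 1) the pool is (3, 2)
  run proc-I (needs (3, 2), free (3, 2)); after release of (2, 1) the pool is (5, 3)
  run proc-E (needs (5, 0), free (5, 3)); after release of (0, 2) the pool is (5, 5)
  run proc-C (needs (2, 2), free (5, 5)); after release of (1, 0) the pool is (6, 5)
  run proc-D (needs (6, 3), free (6, 5)); after release of (1, 0) the pool is (7, 5)
  run proc-A (needs (7, 0), free (7, 5)); after release of (0, 1) the pool is (7, 6)


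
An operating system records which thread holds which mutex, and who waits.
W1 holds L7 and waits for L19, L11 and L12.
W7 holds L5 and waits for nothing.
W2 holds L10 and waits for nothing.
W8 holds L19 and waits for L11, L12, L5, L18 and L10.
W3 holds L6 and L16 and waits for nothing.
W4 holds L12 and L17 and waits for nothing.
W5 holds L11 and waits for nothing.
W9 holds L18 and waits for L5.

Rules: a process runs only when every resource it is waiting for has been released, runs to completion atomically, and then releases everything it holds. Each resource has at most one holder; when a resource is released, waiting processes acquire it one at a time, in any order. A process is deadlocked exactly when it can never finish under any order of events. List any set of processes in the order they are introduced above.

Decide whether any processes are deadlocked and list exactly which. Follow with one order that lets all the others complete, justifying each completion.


Nothing here is deadlocked.
Key observation: every chain of waits terminates; starting from the processes that wait on nothing, all the rest unlock in turn.
A valid finishing order for the others: W2, W7, W4, W5, W9, W8, W1, W3.
Step-by-step check:
  W2 waits on nothing -> runs at once and releases L10
  W7 waits on nothing -> runs at once and releases L5
  W4 waits on nothing -> runs at once and releases L12 and L17
  W5 waits on nothing -> runs at once and releases L11
  W9 waits on L5 — all released -> runs and releases L18
  W8 waits on L11, L12, L5, L18 and L10 — all released -> runs and releases L19
  W1 waits on L19, L11 and L12 — all released -> runs and releases L7
  W3 waits on nothing -> runs at once and releases L6 and L16


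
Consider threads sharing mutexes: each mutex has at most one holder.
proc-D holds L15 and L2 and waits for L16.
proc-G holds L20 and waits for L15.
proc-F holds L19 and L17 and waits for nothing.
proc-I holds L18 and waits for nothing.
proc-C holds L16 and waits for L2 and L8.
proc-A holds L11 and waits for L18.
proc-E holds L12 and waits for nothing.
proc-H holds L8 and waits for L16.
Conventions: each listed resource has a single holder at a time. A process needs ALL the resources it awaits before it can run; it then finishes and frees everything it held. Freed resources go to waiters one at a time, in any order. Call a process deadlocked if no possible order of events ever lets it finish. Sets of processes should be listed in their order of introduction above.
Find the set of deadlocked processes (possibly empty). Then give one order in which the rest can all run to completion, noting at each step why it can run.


Deadlocked: proc-D, proc-G, proc-C and proc-H.
Key observation: proc-D -> proc-C -> proc-D is a circular wait — nothing in it can go first; proc-H is caught in further circular waits and proc-G waits into the deadlock from upstream.
The rest can finish in the order proc-I, proc-E, proc-F, proc-A.
Walking it through:
  proc-I waits on nothing -> runs at once and releases L18
  proc-E waits on nothing -> runs at once and releases L12
  proc-F waits on nothing -> runs at once and releases L19 and L17
  proc-A waits on L18 — all released -> runs and releases L11


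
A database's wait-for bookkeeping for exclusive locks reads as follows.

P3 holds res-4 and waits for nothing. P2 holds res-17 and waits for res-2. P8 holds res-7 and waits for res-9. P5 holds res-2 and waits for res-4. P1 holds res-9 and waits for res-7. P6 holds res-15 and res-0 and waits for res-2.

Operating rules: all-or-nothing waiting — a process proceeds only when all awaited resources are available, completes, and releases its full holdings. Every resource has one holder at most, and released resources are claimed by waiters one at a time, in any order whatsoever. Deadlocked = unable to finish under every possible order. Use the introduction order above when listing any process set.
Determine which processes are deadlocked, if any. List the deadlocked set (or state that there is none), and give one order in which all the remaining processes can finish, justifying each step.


The deadlocked set is P8 and P1.
Key observation: the wait chain closes on itself along P8 -> P1 -> P8; no other process is dragged down with it.
A valid finishing order for the others: P3, P5, P2, P6.
Verifying each step:
  P3 waits on nothing -> runs at once and releases res-4
  P5: everything it awaited (res-4) is free; runs, freeing res-2
  P2: everything it awaited (res-2) is free; runs, freeing res-17
  P6: everything it awaited (res-2) is free; runs, freeing res-15 and res-0


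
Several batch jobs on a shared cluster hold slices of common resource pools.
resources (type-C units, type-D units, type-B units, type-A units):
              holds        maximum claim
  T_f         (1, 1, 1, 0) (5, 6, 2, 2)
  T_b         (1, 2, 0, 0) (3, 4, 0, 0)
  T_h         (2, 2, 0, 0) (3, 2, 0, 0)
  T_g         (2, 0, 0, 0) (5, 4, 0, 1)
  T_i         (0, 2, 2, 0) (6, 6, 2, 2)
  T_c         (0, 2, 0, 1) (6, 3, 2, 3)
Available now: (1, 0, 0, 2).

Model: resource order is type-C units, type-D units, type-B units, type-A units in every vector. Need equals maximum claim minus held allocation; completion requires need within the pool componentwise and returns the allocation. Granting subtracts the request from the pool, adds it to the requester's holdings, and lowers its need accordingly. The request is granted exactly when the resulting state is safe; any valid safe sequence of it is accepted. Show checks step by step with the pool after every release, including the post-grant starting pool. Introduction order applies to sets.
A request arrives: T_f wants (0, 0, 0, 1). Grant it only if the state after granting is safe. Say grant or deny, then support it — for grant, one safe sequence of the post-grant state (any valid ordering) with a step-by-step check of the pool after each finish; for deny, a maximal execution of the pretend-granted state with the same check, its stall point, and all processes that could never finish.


DENY — the pretend-granted state is unsafe.
Key observation: after T_h, T_b, T_g the pool peaks at (6, 4, 0, 1), and each blocked process is short somewhere: T_f on type-D units, type-B units; T_i on type-A units; T_c on type-B units, type-A units.
After a pretend grant, a maximal execution: T_h, T_b, T_g — then nothing else fits. Step-by-step check:
  pool = (1, 0, 0, 1)
  run T_h (needs (1, 0, 0, 0), free (1, 0, 0, 1)); after release of (2, 2, 0, 0) the pool is (3, 2, 0, 1)
  run T_b (needs (2, 2, 0, 0), free (3, 2, 0, 1)); after release of (1, 2, 0, 0) the pool is (4, 4, 0, 1)
  run T_g (needs (3, 4, 0, 1), free (4, 4, 0, 1)); after release of (2, 0, 0, 0) the pool is (6, 4, 0, 1)
  blocked: T_f wants (4, 5, 1, 1), pool (6, 4, 0, 1) — not enough type-D units and type-B units
  blocked: T_i wants (6, 4, 0, 2), pool (6, 4, 0, 1) — not enough type-A units
  blocked: T_c wants (6, 1, 2, 2), pool (6, 4, 0, 1) — not enough type-B units and type-A units
Post-grant, the permanently blocked set is T_f, T_i and T_c.


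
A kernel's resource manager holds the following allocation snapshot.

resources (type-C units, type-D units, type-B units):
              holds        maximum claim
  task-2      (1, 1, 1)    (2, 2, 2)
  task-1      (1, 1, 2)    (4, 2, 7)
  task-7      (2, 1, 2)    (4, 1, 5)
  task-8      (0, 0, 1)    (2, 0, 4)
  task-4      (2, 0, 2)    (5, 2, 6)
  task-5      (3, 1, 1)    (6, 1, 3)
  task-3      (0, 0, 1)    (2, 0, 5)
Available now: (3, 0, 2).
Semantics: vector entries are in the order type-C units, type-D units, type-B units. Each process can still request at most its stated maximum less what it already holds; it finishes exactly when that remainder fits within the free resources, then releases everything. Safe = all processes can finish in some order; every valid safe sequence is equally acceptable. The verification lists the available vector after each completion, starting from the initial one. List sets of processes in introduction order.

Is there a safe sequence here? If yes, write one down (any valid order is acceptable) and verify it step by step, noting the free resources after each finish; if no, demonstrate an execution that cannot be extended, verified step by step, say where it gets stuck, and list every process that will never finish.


The state is SAFE; one workable sequence: task-5, task-7, task-1, task-8, task-4, task-2, task-3.
Key observation: reading the order forward, task-5 is the first process whose need (3, 0, 2) meets the free pool (3, 0, 2) exactly on a resource it requests.
Check, step by step:
  pool = (3, 0, 2)
  task-5: need (3, 0, 2) fits (3, 0, 2); releases (3, 1, 1), pool now (6, 1, 3)
  task-7: need (2, 0, 3) fits (6, 1, 3); releases (2, 1, 2), pool now (8, 2, 5)
  task-1: need (3, 1, 5) fits (8, 2, 5); releases (1, 1, 2), pool now (9, 3, 7)
  task-8: need (2, 0, 3) fits (9, 3, 7); releases (0, 0, 1), pool now (9, 3, 8)
  task-4: need (3, 2, 4) fits (9, 3, 8); releases (2, 0, 2), pool now (11, 3, 10)
  task-2: need (1, 1, 1) fits (11, 3, 10); releases (1, 1, 1), pool now (12, 4, 11)
  task-3: need (2, 0, 4) fits (12, 4, 11); releases (0, 0, 1), pool now (12, 4, 12)


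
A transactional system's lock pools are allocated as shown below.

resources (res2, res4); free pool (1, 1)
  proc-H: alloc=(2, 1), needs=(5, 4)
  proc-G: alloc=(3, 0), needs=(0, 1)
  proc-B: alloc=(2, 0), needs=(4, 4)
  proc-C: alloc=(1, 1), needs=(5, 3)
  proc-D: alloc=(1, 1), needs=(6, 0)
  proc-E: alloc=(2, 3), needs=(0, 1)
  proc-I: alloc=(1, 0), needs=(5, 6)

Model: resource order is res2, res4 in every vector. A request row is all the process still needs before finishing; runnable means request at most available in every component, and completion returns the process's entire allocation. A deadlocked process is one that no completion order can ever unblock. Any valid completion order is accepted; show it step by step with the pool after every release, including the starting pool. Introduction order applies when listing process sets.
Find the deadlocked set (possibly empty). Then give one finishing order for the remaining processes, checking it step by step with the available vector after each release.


The deadlocked set is empty.
Key observation: beginning at proc-G, releases accumulate fast enough that every process eventually fits.
The rest can finish in the order proc-G, proc-E, proc-B, proc-H, proc-C, proc-D, proc-I. Verifying each step:
  pool = (1, 1)
  proc-G needs (0, 1) <= (1, 1) -> finishes; pool += (3, 0) = (4, 1)
  proc-E needs (0, 1) <= (4, 1) -> finishes; pool += (2, 3) = (6, 4)
  proc-B needs (4, 4) <= (6, 4) -> finishes; pool += (2, 0) = (8, 4)
  proc-H needs (5, 4) <= (8, 4) -> finishes; pool += (2, 1) = (10, 5)
  proc-C needs (5, 3) <= (10, 5) -> finishes; pool += (1, 1) = (11, 6)
  proc-D needs (6, 0) <= (11, 6) -> finishes; pool += (1, 1) = (12, 7)
  proc-I needs (5, 6) <= (12, 7) -> finishes; pool += (1, 0) = (13, 7)


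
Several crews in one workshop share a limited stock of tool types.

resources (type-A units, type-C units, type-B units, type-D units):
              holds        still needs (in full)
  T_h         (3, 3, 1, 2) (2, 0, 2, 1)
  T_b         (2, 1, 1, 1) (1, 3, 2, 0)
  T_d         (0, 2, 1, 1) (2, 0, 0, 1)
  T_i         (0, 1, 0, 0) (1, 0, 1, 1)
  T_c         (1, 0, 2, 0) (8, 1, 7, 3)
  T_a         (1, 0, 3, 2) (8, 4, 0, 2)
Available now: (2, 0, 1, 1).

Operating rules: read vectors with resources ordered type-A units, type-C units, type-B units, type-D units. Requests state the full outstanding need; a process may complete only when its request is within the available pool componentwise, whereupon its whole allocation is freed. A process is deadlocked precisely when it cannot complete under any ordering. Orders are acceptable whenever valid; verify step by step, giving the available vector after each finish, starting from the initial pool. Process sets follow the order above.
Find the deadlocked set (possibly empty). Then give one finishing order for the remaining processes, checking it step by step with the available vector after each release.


Deadlocked set: T_c and T_a.
Key observation: once T_d, T_i, T_h, T_b finish, the pool peaks at (7, 7, 4, 5) — and every remaining process still needs more type-A units than that.
A valid finishing order for the others: T_d, T_i, T_h, T_b. Check, step by step:
  pool = (2, 0, 1, 1)
  T_d needs (2, 0, 0, 1) <= (2, 0, 1, 1) -> finishes; pool += (0, 2, 1, 1) = (2, 2, 2, 2)
  T_i needs (1, 0, 1, 1) <= (2, 2, 2, 2) -> finishes; pool += (0, 1, 0, 0) = (2, 3, 2, 2)
  T_h needs (2, 0, 2, 1) <= (2, 3, 2, 2) -> finishes; pool += (3, 3, 1, 2) = (5, 6, 3, 4)
  T_b needs (1, 3, 2, 0) <= (5, 6, 3, 4) -> finishes; pool += (2, 1, 1, 1) = (7, 7, 4, 5)
None of the blocked processes ever fits:
  blocked: T_c wants (8, 1, 7, 3), pool (7, 7, 4, 5) — not enough type-A units and type-B units
  blocked: T_a wants (8, 4, 0, 2), pool (7, 7, 4, 5) — not enough type-A units


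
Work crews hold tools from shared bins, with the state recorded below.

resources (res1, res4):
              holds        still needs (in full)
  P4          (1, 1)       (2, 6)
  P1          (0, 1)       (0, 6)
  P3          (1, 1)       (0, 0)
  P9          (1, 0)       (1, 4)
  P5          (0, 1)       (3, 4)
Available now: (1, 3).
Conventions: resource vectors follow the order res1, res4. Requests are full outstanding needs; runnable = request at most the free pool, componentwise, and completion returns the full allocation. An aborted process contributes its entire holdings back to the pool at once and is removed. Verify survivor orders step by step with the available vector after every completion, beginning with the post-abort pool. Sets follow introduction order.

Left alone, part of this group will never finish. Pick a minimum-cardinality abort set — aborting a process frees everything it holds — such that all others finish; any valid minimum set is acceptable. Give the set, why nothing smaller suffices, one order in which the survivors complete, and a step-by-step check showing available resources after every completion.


The answer: abort P4.
Key observation: the returned (1, 1) from P4 is what brings P1 — unrunnable before, under any order — into play at step 4.
Minimality: the empty abort set fails — the state is deadlocked as it stands.
Survivors finish in the order: P3, P9, P5, P1. Step-by-step check (pool after the aborts first):
  pool = (2, 4)
  P3 needs (0, 0) <= (2, 4) -> finishes; pool += (1, 1) = (3, 5)
  P9 needs (1, 4) <= (3, 5) -> finishes; pool += (1, 0) = (4, 5)
  P5 needs (3, 4) <= (4, 5) -> finishes; pool += (0, 1) = (4, 6)
  P1 needs (0, 6) <= (4, 6) -> finishes; pool += (0, 1) = (4, 7)


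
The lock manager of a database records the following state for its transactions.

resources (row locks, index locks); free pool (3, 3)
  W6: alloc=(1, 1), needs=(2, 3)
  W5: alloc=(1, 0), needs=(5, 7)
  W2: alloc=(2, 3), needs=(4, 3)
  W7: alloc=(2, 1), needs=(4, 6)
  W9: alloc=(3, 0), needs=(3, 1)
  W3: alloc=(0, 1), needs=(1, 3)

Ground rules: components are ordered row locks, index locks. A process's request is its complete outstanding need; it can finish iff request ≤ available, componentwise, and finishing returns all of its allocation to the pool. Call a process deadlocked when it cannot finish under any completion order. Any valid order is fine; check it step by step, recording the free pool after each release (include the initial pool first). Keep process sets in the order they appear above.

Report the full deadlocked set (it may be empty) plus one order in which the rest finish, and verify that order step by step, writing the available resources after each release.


Nothing here is deadlocked.
Key observation: the pool covers W6 at once, and every later process fits after earlier releases.
One completion order for the rest: W6, W2, W9, W3, W5, W7. Check, step by step:
  pool = (3, 3)
  W6: need (2, 3) fits (3, 3); releases (1, 1), pool now (4, 4)
  W2: need (4, 3) fits (4, 4); releases (2, 3), pool now (6, 7)
  W9: need (3, 1) fits (6, 7); releases (3, 0), pool now (9, 7)
  W3: need (1, 3) fits (9, 7); releases (0, 1), pool now (9, 8)
  W5: need (5, 7) fits (9, 8); releases (1, 0), pool now (10, 8)
  W7: need (4, 6) fits (10, 8); releases (2, 1), pool now (12, 9)


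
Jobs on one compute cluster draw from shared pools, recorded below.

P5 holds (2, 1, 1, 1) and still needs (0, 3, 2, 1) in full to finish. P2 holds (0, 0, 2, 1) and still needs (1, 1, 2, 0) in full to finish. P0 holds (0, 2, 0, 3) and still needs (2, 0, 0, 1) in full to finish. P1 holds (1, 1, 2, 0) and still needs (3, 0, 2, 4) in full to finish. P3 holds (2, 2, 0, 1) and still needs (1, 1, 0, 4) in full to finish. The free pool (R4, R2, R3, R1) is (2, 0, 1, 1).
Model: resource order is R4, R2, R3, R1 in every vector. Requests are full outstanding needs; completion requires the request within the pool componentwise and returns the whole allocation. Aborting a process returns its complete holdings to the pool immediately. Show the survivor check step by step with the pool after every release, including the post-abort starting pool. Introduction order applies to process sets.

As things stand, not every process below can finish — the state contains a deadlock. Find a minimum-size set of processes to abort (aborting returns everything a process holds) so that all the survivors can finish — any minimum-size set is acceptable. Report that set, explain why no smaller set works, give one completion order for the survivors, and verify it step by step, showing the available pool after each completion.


Minimum abort set: P5.
Key observation: aborting P5 returns (2, 1, 1, 1), and P1 — hopeless before — runs at step 3 with the returned capacity in the pool.
No smaller set exists: with zero aborts the deadlock remains.
One survivor order: P0, P3, P1, P2. Step-by-step check (post-abort pool first):
  pool = (4, 1, 2, 2)
  P0: need (2, 0, 0, 1) fits (4, 1, 2, 2); releases (0, 2, 0, 3), pool now (4, 3, 2, 5)
  P3: need (1, 1, 0, 4) fits (4, 3, 2, 5); releases (2, 2, 0, 1), pool now (6, 5, 2, 6)
  P1: need (3, 0, 2, 4) fits (6, 5, 2, 6); releases (1, 1, 2, 0), pool now (7, 6, 4, 6)
  P2: need (1, 1, 2, 0) fits (7, 6, 4, 6); releases (0, 0, 2, 1), pool now (7, 6, 6, 7)


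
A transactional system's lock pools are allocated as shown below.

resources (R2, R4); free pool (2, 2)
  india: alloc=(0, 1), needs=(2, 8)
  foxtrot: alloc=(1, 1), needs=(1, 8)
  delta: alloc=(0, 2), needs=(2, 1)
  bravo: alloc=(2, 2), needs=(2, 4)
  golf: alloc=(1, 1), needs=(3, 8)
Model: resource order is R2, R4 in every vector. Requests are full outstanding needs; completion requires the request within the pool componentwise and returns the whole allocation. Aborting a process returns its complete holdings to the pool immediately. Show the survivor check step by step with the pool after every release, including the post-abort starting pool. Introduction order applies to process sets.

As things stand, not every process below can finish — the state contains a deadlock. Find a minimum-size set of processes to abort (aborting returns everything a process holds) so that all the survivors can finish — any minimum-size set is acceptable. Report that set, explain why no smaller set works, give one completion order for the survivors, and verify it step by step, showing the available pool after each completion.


Abort foxtrot and golf.
Key observation: india could never have finished before the abort; with (2, 2) returned by foxtrot and golf, it fits at step 3.
Why nothing smaller works — every single abort fails: india alone leaves foxtrot blocked (short on R4); foxtrot alone leaves india blocked (short on R4); delta alone leaves india blocked (short on R4); bravo alone leaves india blocked (short on R4); golf alone leaves india blocked (short on R4).
One survivor order: bravo, delta, india. Check, step by step (post-abort pool first):
  pool = (4, 4)
  bravo: need (2, 4) fits (4, 4); releases (2, 2), pool now (6, 6)
  delta: need (2, 1) fits (6, 6); releases (0, 2), pool now (6, 8)
  india: need (2, 8) fits (6, 8); releases (0, 1), pool now (6, 9)


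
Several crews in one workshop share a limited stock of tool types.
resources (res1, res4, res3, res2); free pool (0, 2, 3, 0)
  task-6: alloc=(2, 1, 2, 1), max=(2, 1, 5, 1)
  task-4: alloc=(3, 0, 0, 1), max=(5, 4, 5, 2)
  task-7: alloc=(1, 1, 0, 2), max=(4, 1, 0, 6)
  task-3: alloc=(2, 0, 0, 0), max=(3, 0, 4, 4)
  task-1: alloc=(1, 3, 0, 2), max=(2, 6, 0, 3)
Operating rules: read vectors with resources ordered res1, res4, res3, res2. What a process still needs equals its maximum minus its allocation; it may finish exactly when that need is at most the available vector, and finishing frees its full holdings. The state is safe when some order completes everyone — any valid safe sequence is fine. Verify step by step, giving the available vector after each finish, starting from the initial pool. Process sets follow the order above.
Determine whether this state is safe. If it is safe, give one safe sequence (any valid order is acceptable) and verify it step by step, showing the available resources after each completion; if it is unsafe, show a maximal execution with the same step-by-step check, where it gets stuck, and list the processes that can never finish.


The state is SAFE; one workable sequence: task-6, task-1, task-4, task-3, task-7.
Key observation: task-6 is the earliest step where a requested resource binds exactly: need (0, 0, 3, 0), pool (0, 2, 3, 0) at its turn.
Verifying each step:
  pool = (0, 2, 3, 0)
  task-6: need (0, 0, 3, 0) fits (0, 2, 3, 0); releases (2, 1, 2, 1), pool now (2, 3, 5, 1)
  task-1: need (1, 3, 0, 1) fits (2, 3, 5, 1); releases (1, 3, 0, 2), pool now (3, 6, 5, 3)
  task-4: need (2, 4, 5, 1) fits (3, 6, 5, 3); releases (3, 0, 0, 1), pool now (6, 6, 5, 4)
  task-3: need (1, 0, 4, 4) fits (6, 6, 5, 4); releases (2, 0, 0, 0), pool now (8, 6, 5, 4)
  task-7: need (3, 0, 0, 4) fits (8, 6, 5, 4); releases (1, 1, 0, 2), pool now (9, 7, 5, 6)


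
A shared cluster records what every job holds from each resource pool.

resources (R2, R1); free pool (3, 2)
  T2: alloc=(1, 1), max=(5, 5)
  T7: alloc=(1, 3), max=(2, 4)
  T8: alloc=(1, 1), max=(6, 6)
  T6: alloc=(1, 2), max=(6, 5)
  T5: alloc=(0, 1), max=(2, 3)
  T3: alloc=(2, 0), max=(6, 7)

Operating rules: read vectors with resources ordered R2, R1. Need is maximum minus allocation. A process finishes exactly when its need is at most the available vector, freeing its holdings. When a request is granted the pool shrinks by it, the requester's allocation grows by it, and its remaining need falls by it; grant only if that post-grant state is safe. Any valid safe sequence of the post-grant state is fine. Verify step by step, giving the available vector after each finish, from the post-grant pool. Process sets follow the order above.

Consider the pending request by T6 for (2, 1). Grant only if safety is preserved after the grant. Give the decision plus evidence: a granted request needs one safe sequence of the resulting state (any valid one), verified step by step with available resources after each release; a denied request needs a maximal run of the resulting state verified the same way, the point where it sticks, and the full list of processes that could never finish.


DENY — the pretend-granted state is unsafe.
Key observation: T7, T5 can finish, but then (2, 5) is all there is, and the blocked group's R2 demands exceed it.
After a pretend grant, a maximal execution: T7, T5 — then nothing else fits. Verifying each step:
  pool = (1, 1)
  run T7 (needs (1, 1), free (1, 1)); after release of (1, 3) the pool is (2, 4)
  run T5 (needs (2, 2), free (2, 4)); after release of (0, 1) the pool is (2, 5)
  T2 cannot run: need (4, 4) vs free (2, 5) (insufficient R2)
  T8 cannot run: need (5, 5) vs free (2, 5) (insufficient R2)
  T6 cannot run: need (3, 2) vs free (2, 5) (insufficient R2)
  T3 cannot run: need (4, 7) vs free (2, 5) (insufficient R2 and R1)
Processes that could never finish after the grant: T2, T8, T6 and T3.


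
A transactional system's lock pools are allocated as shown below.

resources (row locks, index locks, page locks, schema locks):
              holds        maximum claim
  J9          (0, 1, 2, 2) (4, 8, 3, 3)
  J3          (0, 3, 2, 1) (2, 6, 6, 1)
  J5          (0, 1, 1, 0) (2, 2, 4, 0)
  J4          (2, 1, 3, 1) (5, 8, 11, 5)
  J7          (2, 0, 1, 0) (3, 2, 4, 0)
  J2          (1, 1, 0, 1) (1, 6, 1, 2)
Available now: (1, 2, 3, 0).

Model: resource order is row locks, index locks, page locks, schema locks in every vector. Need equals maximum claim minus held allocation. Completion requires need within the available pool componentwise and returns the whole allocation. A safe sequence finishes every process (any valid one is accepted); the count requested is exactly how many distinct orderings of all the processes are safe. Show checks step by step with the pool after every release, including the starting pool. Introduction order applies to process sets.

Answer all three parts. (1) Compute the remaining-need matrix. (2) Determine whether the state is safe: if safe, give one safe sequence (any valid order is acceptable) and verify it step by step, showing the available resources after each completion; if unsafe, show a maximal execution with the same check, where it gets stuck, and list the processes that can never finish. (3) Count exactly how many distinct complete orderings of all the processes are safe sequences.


(1) Remaining need (order row locks, index locks, page locks, schema locks):
  J9: (4, 7, 1, 1)
  J3: (2, 3, 4, 0)
  J5: (2, 1, 3, 0)
  J4: (3, 7, 8, 4)
  J7: (1, 2, 3, 0)
  J2: (0, 5, 1, 1)
(2) SAFE. One safe sequence: J7, J5, J3, J2, J9, J4.
Key observation: reading the order forward, J7 is the first process whose need (1, 2, 3, 0) meets the free pool (1, 2, 3, 0) exactly on a resource it requests.
Check, step by step:
  pool = (1, 2, 3, 0)
  J7: need (1, 2, 3, 0) fits (1, 2, 3, 0); releases (2, 0, 1, 0), pool now (3, 2, 4, 0)
  J5: need (2, 1, 3, 0) fits (3, 2, 4, 0); releases (0, 1, 1, 0), pool now (3, 3, 5, 0)
  J3: need (2, 3, 4, 0) fits (3, 3, 5, 0); releases (0, 3, 2, 1), pool now (3, 6, 7, 1)
  J2: need (0, 5, 1, 1) fits (3, 6, 7, 1); releases (1, 1, 0, 1), pool now (4, 7, 7, 2)
  J9: need (4, 7, 1, 1) fits (4, 7, 7, 2); releases (0, 1, 2, 2), pool now (4, 8, 9, 4)
  J4: need (3, 7, 8, 4) fits (4, 8, 9, 4); releases (2, 1, 3, 1), pool now (6, 9, 12, 5)
(3) Exactly 1 of the possible complete orderings is a safe sequence.


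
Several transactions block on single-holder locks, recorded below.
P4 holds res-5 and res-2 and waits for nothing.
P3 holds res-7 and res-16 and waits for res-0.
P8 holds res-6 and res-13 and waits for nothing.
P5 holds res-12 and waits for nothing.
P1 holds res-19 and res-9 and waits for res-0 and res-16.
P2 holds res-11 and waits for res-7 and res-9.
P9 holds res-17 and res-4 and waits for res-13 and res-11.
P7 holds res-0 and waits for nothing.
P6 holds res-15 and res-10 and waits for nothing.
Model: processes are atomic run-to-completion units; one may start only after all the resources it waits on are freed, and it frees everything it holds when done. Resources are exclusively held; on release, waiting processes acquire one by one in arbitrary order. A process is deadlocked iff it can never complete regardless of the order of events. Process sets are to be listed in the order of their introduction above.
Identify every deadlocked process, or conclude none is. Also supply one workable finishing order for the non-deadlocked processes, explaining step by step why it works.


No process is deadlocked.
Key observation: the wait graph is acyclic; completion cascades from the unblocked processes through everyone else.
A valid finishing order for the others: P8, P7, P4, P5, P3, P1, P2, P6, P9.
Verifying each step:
  run P8 (it waits on nothing); releases res-6 and res-13
  run P7 (it waits on nothing); releases res-0
  run P4 (it waits on nothing); releases res-5 and res-2
  run P5 (it waits on nothing); releases res-12
  run P3 (all its waits — res-0 — are resolved); releases res-7 and res-16
  run P1 (all its waits — res-0 and res-16 — are resolved); releases res-19 and res-9
  run P2 (all its waits — res-7 and res-9 — are resolved); releases res-11
  run P6 (it waits on nothing); releases res-15 and res-10
  run P9 (all its waits — res-13 and res-11 — are resolved); releases res-17 and res-4


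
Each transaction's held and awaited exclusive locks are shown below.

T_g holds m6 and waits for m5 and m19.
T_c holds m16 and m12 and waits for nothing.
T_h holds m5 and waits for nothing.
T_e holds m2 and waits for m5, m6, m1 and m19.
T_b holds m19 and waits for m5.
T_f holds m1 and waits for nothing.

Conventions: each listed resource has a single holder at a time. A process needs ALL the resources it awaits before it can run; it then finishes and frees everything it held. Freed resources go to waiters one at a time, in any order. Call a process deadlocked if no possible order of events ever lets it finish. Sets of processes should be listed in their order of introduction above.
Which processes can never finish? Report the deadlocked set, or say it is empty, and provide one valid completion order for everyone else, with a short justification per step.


The deadlocked set is empty.
Key observation: the wait relation is loop-free; peeling off processes with no waits unwinds the whole state.
One completion order for the rest: T_h, T_c, T_b, T_g, T_f, T_e.
Check, step by step:
  T_h waits on nothing -> runs at once and releases m5
  T_c waits on nothing -> runs at once and releases m16 and m12
  T_b: everything it awaited (m5) is free; runs, freeing m19
  T_g: everything it awaited (m5 and m19) is free; runs, freeing m6
  T_f waits on nothing -> runs at once and releases m1
  T_e: everything it awaited (m5, m6, m1 and m19) is free; runs, freeing m2


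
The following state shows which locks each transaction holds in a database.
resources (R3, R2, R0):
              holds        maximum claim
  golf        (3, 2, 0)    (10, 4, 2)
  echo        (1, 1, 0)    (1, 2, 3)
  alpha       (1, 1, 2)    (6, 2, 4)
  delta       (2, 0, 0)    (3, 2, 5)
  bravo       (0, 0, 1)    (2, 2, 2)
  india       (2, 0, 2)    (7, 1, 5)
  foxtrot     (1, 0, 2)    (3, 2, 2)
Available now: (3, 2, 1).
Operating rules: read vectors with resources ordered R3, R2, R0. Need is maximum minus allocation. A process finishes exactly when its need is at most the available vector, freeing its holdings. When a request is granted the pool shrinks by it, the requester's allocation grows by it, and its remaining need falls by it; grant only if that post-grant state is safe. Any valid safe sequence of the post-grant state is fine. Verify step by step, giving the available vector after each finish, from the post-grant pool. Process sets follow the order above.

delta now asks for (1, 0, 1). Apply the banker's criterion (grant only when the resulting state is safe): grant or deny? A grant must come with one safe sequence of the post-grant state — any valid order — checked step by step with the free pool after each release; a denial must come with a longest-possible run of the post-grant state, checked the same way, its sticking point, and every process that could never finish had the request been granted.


DENY — the pretend-granted state is unsafe.
Key observation: after foxtrot, bravo, echo the pool peaks at (4, 3, 3), and each blocked process is short somewhere: golf on R3; alpha on R3; delta on R0; india on R3.
Pretend the grant happened; the run foxtrot, bravo, echo goes as far as possible. Step-by-step check:
  pool = (2, 2, 0)
  run foxtrot (needs (2, 2, 0), free (2, 2, 0)); after release of (1, 0, 2) the pool is (3, 2, 2)
  run bravo (needs (2, 2, 1), free (3, 2, 2)); after release of (0, 0, 1) the pool is (3, 2, 3)
  run echo (needs (0, 1, 3), free (3, 2, 3)); after release of (1, 1, 0) the pool is (4, 3, 3)
  golf still needs (7, 2, 2) but only (4, 3, 3) is free — short on R3
  alpha still needs (5, 1, 2) but only (4, 3, 3) is free — short on R3
  delta still needs (0, 2, 4) but only (4, 3, 3) is free — short on R0
  india still needs (5, 1, 3) but only (4, 3, 3) is free — short on R3
Had the request been granted, golf, alpha, delta and india could never finish.


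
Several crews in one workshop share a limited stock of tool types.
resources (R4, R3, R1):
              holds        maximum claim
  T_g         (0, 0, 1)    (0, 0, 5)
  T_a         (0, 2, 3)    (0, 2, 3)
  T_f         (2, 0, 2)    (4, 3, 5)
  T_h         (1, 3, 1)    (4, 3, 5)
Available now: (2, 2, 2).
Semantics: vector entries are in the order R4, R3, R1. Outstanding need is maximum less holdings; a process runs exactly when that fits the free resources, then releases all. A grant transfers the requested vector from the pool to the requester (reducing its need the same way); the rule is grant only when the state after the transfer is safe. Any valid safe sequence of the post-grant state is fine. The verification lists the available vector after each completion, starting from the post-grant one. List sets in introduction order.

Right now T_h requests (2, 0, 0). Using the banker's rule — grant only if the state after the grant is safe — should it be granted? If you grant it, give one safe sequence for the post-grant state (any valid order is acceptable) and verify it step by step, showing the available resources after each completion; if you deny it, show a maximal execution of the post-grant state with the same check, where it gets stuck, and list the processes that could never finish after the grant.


DENY: after the grant no complete ordering would exist.
Key observation: the pool after T_a, T_g is (0, 4, 6); every surviving request exceeds it in R4, so progress ends there.
Pretend the grant happened; the run T_a, T_g goes as far as possible. Walking it through:
  pool = (0, 2, 2)
  run T_a (needs (0, 0, 0), free (0, 2, 2)); after release of (0, 2, 3) the pool is (0, 4, 5)
  run T_g (needs (0, 0, 4), free (0, 4, 5)); after release of (0, 0, 1) the pool is (0, 4, 6)
  T_f still needs (2, 3, 3) but only (0, 4, 6) is free — short on R4
  T_h still needs (1, 0, 4) but only (0, 4, 6) is free — short on R4
Processes that could never finish after the grant: T_f and T_h.


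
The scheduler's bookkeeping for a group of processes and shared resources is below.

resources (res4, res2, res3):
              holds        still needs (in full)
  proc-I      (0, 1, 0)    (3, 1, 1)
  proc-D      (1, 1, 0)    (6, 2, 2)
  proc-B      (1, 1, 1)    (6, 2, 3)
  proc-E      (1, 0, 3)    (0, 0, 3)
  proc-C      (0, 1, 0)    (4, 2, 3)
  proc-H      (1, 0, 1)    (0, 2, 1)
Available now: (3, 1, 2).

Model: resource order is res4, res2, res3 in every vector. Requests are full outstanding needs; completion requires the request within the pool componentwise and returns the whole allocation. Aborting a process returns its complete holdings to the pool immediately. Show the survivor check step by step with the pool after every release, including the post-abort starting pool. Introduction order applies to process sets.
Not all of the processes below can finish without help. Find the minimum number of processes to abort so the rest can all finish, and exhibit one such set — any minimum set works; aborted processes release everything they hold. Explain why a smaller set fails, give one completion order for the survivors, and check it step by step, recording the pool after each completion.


Abort proc-B.
Key observation: before aborting proc-B, proc-D was permanently blocked — no order could ever run it; afterwards it completes at step 5.
No smaller set exists: with zero aborts the deadlock remains.
One survivor order: proc-C, proc-I, proc-H, proc-E, proc-D. Verifying each step (post-abort pool first):
  pool = (4, 2, 3)
  proc-C needs (4, 2, 3) <= (4, 2, 3) -> finishes; pool += (0, 1, 0) = (4, 3, 3)
  proc-I needs (3, 1, 1) <= (4, 3, 3) -> finishes; pool += (0, 1, 0) = (4, 4, 3)
  proc-H needs (0, 2, 1) <= (4, 4, 3) -> finishes; pool += (1, 0, 1) = (5, 4, 4)
  proc-E needs (0, 0, 3) <= (5, 4, 4) -> finishes; pool += (1, 0, 3) = (6, 4, 7)
  proc-D needs (6, 2, 2) <= (6, 4, 7) -> finishes; pool += (1, 1, 0) = (7, 5, 7)
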